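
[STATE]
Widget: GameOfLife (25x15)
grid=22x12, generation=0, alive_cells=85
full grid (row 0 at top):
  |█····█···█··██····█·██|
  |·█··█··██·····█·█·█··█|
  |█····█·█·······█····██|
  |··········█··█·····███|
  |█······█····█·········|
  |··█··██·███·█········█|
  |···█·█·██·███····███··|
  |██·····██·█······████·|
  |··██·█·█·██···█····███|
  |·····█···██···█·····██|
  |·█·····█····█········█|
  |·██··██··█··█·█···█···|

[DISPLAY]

Gen: 0                   
█····█···█··██····█·██   
·█··█··██·····█·█·█··█   
█····█·█·······█····██   
··········█··█·····███   
█······█····█·········   
··█··██·███·█········█   
···█·█·██·███····███··   
██·····██·█······████·   
··██·█·█·██···█····███   
·····█···██···█·····██   
·█·····█····█········█   
·██··██··█··█·█···█···   
                         
                         


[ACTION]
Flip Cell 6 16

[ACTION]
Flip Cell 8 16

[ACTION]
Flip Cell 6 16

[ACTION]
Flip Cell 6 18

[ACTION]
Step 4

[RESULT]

Gen: 4                   
········█····██·······   
·······█·█··█··█······   
······█··██·██·██·····   
···········█···██·····   
·········█··███·······   
·█·····████·····███···   
···········█···████···   
··█···█···············   
············█····██···   
···█······███····█····   
····██···█·····██·····   
·········██···········   
                         
                         


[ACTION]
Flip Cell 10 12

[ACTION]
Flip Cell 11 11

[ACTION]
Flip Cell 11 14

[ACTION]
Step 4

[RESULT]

Gen: 8                   
········█···███·······   
········█····█··█·····   
·········██····██·····   
················█·····   
··············███·····   
·············█·█······   
·············███······   
··············█···█···   
············██·█·█·█··   
···········█··█···█···   
·········█·····████···   
·········█····█·······   
                         
                         


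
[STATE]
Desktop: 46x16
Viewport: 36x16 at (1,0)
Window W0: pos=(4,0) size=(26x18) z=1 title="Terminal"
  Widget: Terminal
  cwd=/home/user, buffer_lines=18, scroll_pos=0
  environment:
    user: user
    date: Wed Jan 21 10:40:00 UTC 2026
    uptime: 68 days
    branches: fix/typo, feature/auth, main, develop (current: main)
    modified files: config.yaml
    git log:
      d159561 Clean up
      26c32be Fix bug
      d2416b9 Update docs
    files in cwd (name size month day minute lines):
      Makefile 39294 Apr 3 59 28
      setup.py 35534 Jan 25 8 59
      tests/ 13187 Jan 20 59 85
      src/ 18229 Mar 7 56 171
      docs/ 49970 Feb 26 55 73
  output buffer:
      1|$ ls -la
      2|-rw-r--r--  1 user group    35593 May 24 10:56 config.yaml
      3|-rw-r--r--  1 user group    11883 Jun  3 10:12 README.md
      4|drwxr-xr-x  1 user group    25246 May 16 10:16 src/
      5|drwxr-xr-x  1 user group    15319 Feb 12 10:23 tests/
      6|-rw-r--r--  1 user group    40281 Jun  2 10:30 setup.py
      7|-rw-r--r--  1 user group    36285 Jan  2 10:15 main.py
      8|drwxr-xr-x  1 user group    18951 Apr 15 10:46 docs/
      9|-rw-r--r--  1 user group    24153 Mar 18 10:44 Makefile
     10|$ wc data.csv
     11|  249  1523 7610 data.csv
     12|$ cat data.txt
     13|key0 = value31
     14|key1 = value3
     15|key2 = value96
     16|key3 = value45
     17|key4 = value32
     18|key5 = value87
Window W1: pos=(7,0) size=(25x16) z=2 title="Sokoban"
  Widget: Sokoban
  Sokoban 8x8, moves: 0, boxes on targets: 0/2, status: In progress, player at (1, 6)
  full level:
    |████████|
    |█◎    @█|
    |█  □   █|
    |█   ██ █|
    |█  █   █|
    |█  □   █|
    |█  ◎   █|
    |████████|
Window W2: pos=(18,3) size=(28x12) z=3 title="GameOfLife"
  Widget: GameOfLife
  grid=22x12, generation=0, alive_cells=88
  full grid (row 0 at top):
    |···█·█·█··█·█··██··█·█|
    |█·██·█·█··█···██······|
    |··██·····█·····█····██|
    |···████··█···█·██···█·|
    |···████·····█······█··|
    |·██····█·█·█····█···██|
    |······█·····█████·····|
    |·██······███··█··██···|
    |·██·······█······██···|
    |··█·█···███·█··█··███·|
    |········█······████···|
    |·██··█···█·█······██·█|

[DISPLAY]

   ┏━━┏━━━━━━━━━━━━━━━━━━━━━━━┓     
   ┃ T┃ Sokoban               ┃     
   ┠──┠───────────────────────┨     
   ┃$ ┃████████  ┏━━━━━━━━━━━━━━━━━━
   ┃-r┃█◎    @█  ┃ GameOfLife       
   ┃-r┃█  □   █  ┠──────────────────
   ┃dr┃█   ██ █  ┃Gen: 0            
   ┃dr┃█  █   █  ┃··██·····█·····█··
   ┃-r┃█  □   █  ┃···████··█···█·██·
   ┃-r┃█  ◎   █  ┃···████·····█·····
   ┃dr┃████████  ┃·██····█·█·█····█·
   ┃-r┃Moves: 0  ┃······█·····█████·
   ┃$ ┃          ┃·██······███··█··█
   ┃  ┃          ┃·██·······█······█
   ┃$ ┃          ┗━━━━━━━━━━━━━━━━━━
   ┃ke┗━━━━━━━━━━━━━━━━━━━━━━━┛     


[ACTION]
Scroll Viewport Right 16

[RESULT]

━━━━━━━━━━━━━━━━━━━━━┓              
okoban               ┃              
─────────────────────┨              
██████  ┏━━━━━━━━━━━━━━━━━━━━━━━━━━┓
    @█  ┃ GameOfLife               ┃
 □   █  ┠──────────────────────────┨
  ██ █  ┃Gen: 0                    ┃
 █   █  ┃··██·····█·····█····██    ┃
 □   █  ┃···████··█···█·██···█·    ┃
 ◎   █  ┃···████·····█······█··    ┃
██████  ┃·██····█·█·█····█···██    ┃
ves: 0  ┃······█·····█████·····    ┃
        ┃·██······███··█··██···    ┃
        ┃·██·······█······██···    ┃
        ┗━━━━━━━━━━━━━━━━━━━━━━━━━━┛
━━━━━━━━━━━━━━━━━━━━━┛              


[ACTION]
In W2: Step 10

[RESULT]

━━━━━━━━━━━━━━━━━━━━━┓              
okoban               ┃              
─────────────────────┨              
██████  ┏━━━━━━━━━━━━━━━━━━━━━━━━━━┓
    @█  ┃ GameOfLife               ┃
 □   █  ┠──────────────────────────┨
  ██ █  ┃Gen: 10                   ┃
 █   █  ┃····················█·    ┃
 □   █  ┃····················█·    ┃
 ◎   █  ┃····················█·    ┃
██████  ┃······█··██···········    ┃
ves: 0  ┃······█████···········    ┃
        ┃······················    ┃
        ┃······················    ┃
        ┗━━━━━━━━━━━━━━━━━━━━━━━━━━┛
━━━━━━━━━━━━━━━━━━━━━┛              


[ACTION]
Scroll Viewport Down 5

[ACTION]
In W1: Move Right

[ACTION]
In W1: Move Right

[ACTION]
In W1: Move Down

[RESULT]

━━━━━━━━━━━━━━━━━━━━━┓              
okoban               ┃              
─────────────────────┨              
██████  ┏━━━━━━━━━━━━━━━━━━━━━━━━━━┓
     █  ┃ GameOfLife               ┃
 □  @█  ┠──────────────────────────┨
  ██ █  ┃Gen: 10                   ┃
 █   █  ┃····················█·    ┃
 □   █  ┃····················█·    ┃
 ◎   █  ┃····················█·    ┃
██████  ┃······█··██···········    ┃
ves: 1  ┃······█████···········    ┃
        ┃······················    ┃
        ┃······················    ┃
        ┗━━━━━━━━━━━━━━━━━━━━━━━━━━┛
━━━━━━━━━━━━━━━━━━━━━┛              


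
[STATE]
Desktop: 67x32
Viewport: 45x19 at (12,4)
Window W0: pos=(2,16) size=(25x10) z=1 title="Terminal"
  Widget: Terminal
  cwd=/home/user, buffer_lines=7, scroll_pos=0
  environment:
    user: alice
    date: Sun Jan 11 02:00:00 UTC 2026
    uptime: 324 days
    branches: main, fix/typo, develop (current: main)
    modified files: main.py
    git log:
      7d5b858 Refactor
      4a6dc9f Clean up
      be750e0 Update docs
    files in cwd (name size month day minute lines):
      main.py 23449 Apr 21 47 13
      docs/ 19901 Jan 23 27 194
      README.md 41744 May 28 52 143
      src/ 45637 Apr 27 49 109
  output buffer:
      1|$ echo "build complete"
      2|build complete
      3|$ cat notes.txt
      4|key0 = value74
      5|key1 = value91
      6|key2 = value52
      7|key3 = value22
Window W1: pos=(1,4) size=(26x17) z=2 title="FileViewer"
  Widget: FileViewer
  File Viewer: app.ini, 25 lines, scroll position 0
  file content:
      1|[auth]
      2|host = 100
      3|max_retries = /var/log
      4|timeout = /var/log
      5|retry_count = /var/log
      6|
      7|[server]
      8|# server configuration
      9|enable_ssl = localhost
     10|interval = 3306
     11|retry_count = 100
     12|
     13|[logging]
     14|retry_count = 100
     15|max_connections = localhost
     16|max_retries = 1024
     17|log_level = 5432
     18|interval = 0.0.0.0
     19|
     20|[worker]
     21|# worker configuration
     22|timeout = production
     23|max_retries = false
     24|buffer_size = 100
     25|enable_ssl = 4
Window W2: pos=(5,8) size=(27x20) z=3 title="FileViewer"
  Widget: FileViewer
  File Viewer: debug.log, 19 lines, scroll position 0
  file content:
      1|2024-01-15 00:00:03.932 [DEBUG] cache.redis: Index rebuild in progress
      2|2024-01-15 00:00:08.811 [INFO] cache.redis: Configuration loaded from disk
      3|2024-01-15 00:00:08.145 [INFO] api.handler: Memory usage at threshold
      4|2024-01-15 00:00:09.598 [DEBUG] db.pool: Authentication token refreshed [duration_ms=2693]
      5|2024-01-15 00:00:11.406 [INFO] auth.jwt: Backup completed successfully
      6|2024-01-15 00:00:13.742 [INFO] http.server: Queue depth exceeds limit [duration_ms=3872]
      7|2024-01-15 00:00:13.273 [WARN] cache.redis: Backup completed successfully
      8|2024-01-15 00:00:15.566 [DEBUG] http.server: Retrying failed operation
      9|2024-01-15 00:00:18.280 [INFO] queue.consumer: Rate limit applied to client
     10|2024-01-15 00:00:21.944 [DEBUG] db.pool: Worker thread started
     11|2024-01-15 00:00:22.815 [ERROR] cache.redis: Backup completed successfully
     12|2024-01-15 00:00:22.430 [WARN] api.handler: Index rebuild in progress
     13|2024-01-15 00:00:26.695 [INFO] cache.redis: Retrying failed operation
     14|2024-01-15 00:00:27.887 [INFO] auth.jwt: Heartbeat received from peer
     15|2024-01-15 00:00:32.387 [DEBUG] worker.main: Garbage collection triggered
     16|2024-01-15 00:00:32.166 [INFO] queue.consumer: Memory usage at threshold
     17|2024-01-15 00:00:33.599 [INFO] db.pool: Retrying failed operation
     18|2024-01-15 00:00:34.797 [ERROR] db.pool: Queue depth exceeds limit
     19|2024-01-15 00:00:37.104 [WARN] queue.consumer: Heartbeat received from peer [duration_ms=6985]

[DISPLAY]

━━━━━━━━━━━━━━┓                              
r             ┃                              
──────────────┨                              
             ▲┃                              
━━━━━━━━━━━━━━━━━━━┓                         
iewer              ┃                         
───────────────────┨                         
1-15 00:00:03.932 ▲┃                         
1-15 00:00:08.811 █┃                         
1-15 00:00:08.145 ░┃                         
1-15 00:00:09.598 ░┃                         
1-15 00:00:11.406 ░┃                         
1-15 00:00:13.742 ░┃                         
1-15 00:00:13.273 ░┃                         
1-15 00:00:15.566 ░┃                         
1-15 00:00:18.280 ░┃                         
1-15 00:00:21.944 ░┃                         
1-15 00:00:22.815 ░┃                         
1-15 00:00:22.430 ░┃                         


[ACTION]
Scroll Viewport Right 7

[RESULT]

━━━━━━━┓                                     
       ┃                                     
───────┨                                     
      ▲┃                                     
━━━━━━━━━━━━┓                                
            ┃                                
────────────┨                                
:00:03.932 ▲┃                                
:00:08.811 █┃                                
:00:08.145 ░┃                                
:00:09.598 ░┃                                
:00:11.406 ░┃                                
:00:13.742 ░┃                                
:00:13.273 ░┃                                
:00:15.566 ░┃                                
:00:18.280 ░┃                                
:00:21.944 ░┃                                
:00:22.815 ░┃                                
:00:22.430 ░┃                                


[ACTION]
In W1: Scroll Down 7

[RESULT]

━━━━━━━┓                                     
       ┃                                     
───────┨                                     
ation ▲┃                                     
━━━━━━━━━━━━┓                                
            ┃                                
────────────┨                                
:00:03.932 ▲┃                                
:00:08.811 █┃                                
:00:08.145 ░┃                                
:00:09.598 ░┃                                
:00:11.406 ░┃                                
:00:13.742 ░┃                                
:00:13.273 ░┃                                
:00:15.566 ░┃                                
:00:18.280 ░┃                                
:00:21.944 ░┃                                
:00:22.815 ░┃                                
:00:22.430 ░┃                                


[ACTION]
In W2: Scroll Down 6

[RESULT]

━━━━━━━┓                                     
       ┃                                     
───────┨                                     
ation ▲┃                                     
━━━━━━━━━━━━┓                                
            ┃                                
────────────┨                                
:00:09.598 ▲┃                                
:00:11.406 ░┃                                
:00:13.742 ░┃                                
:00:13.273 ░┃                                
:00:15.566 ░┃                                
:00:18.280 ░┃                                
:00:21.944 ░┃                                
:00:22.815 ░┃                                
:00:22.430 ░┃                                
:00:26.695 ░┃                                
:00:27.887 ░┃                                
:00:32.387 ░┃                                


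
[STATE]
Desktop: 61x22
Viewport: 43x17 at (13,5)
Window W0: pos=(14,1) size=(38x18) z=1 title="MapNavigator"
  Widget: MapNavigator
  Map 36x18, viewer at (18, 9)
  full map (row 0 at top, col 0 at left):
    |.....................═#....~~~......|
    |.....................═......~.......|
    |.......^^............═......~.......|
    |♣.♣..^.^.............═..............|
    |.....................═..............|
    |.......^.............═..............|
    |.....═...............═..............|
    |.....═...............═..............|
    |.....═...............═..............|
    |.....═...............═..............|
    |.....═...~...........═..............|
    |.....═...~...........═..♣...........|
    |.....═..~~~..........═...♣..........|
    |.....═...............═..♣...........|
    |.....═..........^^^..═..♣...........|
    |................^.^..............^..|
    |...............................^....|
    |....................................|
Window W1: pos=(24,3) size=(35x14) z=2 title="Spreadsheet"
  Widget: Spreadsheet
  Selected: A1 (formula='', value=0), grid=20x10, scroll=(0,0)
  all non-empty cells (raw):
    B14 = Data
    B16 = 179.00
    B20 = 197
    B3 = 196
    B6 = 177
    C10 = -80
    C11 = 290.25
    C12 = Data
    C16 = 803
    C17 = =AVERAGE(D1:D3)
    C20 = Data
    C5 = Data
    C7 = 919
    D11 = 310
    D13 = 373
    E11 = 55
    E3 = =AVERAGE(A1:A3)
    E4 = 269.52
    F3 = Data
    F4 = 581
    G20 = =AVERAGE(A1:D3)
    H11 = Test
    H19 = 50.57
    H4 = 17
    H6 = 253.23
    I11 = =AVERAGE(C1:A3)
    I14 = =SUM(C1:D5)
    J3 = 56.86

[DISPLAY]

 ┃♣.♣..^.^.┠───────────────────────────────
 ┃.........┃A1:                            
 ┃.......^.┃       A       B       C       
 ┃.....═...┃-------------------------------
 ┃.....═...┃  1      [0]       0       0   
 ┃.....═...┃  2        0       0       0   
 ┃.....═...┃  3        0     196       0   
 ┃.....═...┃  4        0       0       0   
 ┃.....═...┃  5        0       0Data       
 ┃.....═..~┃  6        0     177       0   
 ┃.....═...┃  7        0       0     919   
 ┃.....═...┗━━━━━━━━━━━━━━━━━━━━━━━━━━━━━━━
 ┃................^.^..............^..┃    
 ┗━━━━━━━━━━━━━━━━━━━━━━━━━━━━━━━━━━━━┛    
                                           
                                           
                                           


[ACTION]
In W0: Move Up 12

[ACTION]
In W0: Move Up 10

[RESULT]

 ┃         ┠───────────────────────────────
 ┃         ┃A1:                            
 ┃         ┃       A       B       C       
 ┃         ┃-------------------------------
 ┃         ┃  1      [0]       0       0   
 ┃         ┃  2        0       0       0   
 ┃.........┃  3        0     196       0   
 ┃.........┃  4        0       0       0   
 ┃.......^^┃  5        0       0Data       
 ┃♣.♣..^.^.┃  6        0     177       0   
 ┃.........┃  7        0       0     919   
 ┃.......^.┗━━━━━━━━━━━━━━━━━━━━━━━━━━━━━━━
 ┃.....═...............═..............┃    
 ┗━━━━━━━━━━━━━━━━━━━━━━━━━━━━━━━━━━━━┛    
                                           
                                           
                                           


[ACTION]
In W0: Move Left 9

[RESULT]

 ┃         ┠───────────────────────────────
 ┃         ┃A1:                            
 ┃         ┃       A       B       C       
 ┃         ┃-------------------------------
 ┃         ┃  1      [0]       0       0   
 ┃         ┃  2        0       0       0   
 ┃         ┃  3        0     196       0   
 ┃         ┃  4        0       0       0   
 ┃         ┃  5        0       0Data       
 ┃         ┃  6        0     177       0   
 ┃         ┃  7        0       0     919   
 ┃         ┗━━━━━━━━━━━━━━━━━━━━━━━━━━━━━━━
 ┃         .....═...............═.....┃    
 ┗━━━━━━━━━━━━━━━━━━━━━━━━━━━━━━━━━━━━┛    
                                           
                                           
                                           


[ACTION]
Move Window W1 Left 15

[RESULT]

──────────────────────────────┨       ┃    
                              ┃       ┃    
    A       B       C       D ┃       ┃    
------------------------------┃       ┃    
      [0]       0       0     ┃       ┃    
        0       0       0     ┃       ┃    
        0     196       0     ┃.═#....┃    
        0       0       0     ┃.═.....┃    
        0       0Data         ┃.═.....┃    
        0     177       0     ┃.═.....┃    
        0       0     919     ┃.═.....┃    
━━━━━━━━━━━━━━━━━━━━━━━━━━━━━━┛.═.....┃    
 ┃         .....═...............═.....┃    
 ┗━━━━━━━━━━━━━━━━━━━━━━━━━━━━━━━━━━━━┛    
                                           
                                           
                                           


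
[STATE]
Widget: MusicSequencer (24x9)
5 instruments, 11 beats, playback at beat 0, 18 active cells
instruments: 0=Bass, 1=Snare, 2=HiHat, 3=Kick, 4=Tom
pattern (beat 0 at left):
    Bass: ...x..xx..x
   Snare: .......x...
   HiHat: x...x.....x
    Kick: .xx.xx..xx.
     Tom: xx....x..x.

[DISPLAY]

      ▼1234567890       
  Bass···█··██··█       
 Snare·······█···       
 HiHat█···█·····█       
  Kick·██·██··██·       
   Tom██····█··█·       
                        
                        
                        


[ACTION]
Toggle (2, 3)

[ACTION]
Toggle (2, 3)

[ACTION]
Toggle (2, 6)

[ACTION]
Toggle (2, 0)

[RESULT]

      ▼1234567890       
  Bass···█··██··█       
 Snare·······█···       
 HiHat····█·█···█       
  Kick·██·██··██·       
   Tom██····█··█·       
                        
                        
                        


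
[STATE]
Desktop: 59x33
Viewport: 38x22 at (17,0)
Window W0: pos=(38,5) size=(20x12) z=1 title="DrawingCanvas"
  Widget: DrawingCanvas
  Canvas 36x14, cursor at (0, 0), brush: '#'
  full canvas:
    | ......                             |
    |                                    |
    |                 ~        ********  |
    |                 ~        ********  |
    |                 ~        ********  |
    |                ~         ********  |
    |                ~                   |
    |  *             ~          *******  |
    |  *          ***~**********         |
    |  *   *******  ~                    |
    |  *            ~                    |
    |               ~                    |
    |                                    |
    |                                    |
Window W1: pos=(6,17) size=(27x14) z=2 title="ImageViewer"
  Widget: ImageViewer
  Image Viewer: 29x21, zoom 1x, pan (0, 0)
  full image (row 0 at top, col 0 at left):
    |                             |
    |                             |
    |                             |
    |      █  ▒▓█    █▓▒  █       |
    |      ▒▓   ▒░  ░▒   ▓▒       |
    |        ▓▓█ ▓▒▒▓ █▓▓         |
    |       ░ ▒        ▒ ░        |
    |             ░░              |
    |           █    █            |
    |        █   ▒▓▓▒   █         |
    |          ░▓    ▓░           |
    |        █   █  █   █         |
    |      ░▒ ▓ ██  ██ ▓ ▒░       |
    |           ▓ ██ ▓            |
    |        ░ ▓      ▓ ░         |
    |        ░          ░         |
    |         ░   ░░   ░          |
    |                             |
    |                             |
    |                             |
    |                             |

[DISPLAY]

                                      
                                      
                                      
                                      
                                      
                     ┏━━━━━━━━━━━━━━━━
                     ┃ DrawingCanvas  
                     ┠────────────────
                     ┃+......         
                     ┃                
                     ┃                
                     ┃                
                     ┃                
                     ┃                
                     ┃                
                     ┃  *             
                     ┗━━━━━━━━━━━━━━━━
━━━━━━━━━━━━━━━┓                      
er             ┃                      
───────────────┨                      
               ┃                      
               ┃                      


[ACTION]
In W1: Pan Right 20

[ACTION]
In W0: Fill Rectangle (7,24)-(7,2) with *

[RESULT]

                                      
                                      
                                      
                                      
                                      
                     ┏━━━━━━━━━━━━━━━━
                     ┃ DrawingCanvas  
                     ┠────────────────
                     ┃+......         
                     ┃                
                     ┃                
                     ┃                
                     ┃                
                     ┃                
                     ┃                
                     ┃  **************
                     ┗━━━━━━━━━━━━━━━━
━━━━━━━━━━━━━━━┓                      
er             ┃                      
───────────────┨                      
               ┃                      
               ┃                      


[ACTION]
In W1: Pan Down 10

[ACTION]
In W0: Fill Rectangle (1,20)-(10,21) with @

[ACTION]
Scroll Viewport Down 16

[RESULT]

                     ┃                
                     ┃                
                     ┃                
                     ┃                
                     ┃  **************
                     ┗━━━━━━━━━━━━━━━━
━━━━━━━━━━━━━━━┓                      
er             ┃                      
───────────────┨                      
               ┃                      
               ┃                      
               ┃                      
               ┃                      
               ┃                      
               ┃                      
               ┃                      
               ┃                      
               ┃                      
               ┃                      
━━━━━━━━━━━━━━━┛                      
                                      
                                      


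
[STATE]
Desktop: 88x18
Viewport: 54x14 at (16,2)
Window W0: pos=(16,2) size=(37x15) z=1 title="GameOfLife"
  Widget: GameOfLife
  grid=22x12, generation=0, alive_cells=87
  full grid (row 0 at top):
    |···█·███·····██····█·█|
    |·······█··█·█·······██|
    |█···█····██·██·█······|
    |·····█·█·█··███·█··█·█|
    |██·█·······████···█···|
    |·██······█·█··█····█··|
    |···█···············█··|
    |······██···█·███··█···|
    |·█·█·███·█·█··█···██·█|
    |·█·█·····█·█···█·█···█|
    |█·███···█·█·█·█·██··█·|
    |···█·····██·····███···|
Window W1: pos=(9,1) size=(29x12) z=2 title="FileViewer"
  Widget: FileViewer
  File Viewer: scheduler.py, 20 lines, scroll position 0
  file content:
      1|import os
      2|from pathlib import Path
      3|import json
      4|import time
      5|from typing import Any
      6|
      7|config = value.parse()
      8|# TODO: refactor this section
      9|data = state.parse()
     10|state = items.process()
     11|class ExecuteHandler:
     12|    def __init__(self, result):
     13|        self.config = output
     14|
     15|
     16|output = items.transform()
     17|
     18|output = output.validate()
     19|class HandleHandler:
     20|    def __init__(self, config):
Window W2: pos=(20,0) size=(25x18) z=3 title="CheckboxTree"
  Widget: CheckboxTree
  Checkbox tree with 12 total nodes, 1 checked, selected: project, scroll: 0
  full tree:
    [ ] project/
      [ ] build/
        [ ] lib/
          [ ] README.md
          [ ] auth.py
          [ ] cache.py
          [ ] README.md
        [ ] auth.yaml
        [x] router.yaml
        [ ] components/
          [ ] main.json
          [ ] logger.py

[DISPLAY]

iewe┠───────────────────────┨━━━━━━━┓                 
────┃>[-] project/          ┃       ┃                 
 os ┃   [-] build/          ┃───────┨                 
athl┃     [ ] lib/          ┃       ┃                 
 jso┃       [ ] README.md   ┃       ┃                 
 tim┃       [ ] auth.py     ┃       ┃                 
ypin┃       [ ] cache.py    ┃       ┃                 
    ┃       [ ] README.md   ┃       ┃                 
 = v┃     [ ] auth.yaml     ┃       ┃                 
: re┃     [x] router.yaml   ┃       ┃                 
━━━━┃     [ ] components/   ┃       ┃                 
┃·█·┃       [ ] main.json   ┃       ┃                 
┃·█·┃       [ ] logger.py   ┃       ┃                 
┃█·█┃                       ┃       ┃                 


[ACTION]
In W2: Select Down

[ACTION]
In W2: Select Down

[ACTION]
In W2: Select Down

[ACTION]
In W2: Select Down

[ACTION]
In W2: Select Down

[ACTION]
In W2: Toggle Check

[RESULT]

iewe┠───────────────────────┨━━━━━━━┓                 
────┃ [-] project/          ┃       ┃                 
 os ┃   [-] build/          ┃───────┨                 
athl┃     [-] lib/          ┃       ┃                 
 jso┃       [ ] README.md   ┃       ┃                 
 tim┃       [ ] auth.py     ┃       ┃                 
ypin┃>      [x] cache.py    ┃       ┃                 
    ┃       [ ] README.md   ┃       ┃                 
 = v┃     [ ] auth.yaml     ┃       ┃                 
: re┃     [x] router.yaml   ┃       ┃                 
━━━━┃     [ ] components/   ┃       ┃                 
┃·█·┃       [ ] main.json   ┃       ┃                 
┃·█·┃       [ ] logger.py   ┃       ┃                 
┃█·█┃                       ┃       ┃                 


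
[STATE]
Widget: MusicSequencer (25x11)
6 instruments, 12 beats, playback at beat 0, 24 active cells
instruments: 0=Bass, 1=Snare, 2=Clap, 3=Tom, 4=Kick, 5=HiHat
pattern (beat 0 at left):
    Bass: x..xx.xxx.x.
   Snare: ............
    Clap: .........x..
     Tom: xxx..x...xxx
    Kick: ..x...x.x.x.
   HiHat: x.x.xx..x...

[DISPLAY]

      ▼12345678901       
  Bass█··██·███·█·       
 Snare············       
  Clap·········█··       
   Tom███··█···███       
  Kick··█···█·█·█·       
 HiHat█·█·██··█···       
                         
                         
                         
                         


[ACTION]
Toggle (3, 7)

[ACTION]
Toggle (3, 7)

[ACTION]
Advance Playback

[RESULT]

      0▼2345678901       
  Bass█··██·███·█·       
 Snare············       
  Clap·········█··       
   Tom███··█···███       
  Kick··█···█·█·█·       
 HiHat█·█·██··█···       
                         
                         
                         
                         


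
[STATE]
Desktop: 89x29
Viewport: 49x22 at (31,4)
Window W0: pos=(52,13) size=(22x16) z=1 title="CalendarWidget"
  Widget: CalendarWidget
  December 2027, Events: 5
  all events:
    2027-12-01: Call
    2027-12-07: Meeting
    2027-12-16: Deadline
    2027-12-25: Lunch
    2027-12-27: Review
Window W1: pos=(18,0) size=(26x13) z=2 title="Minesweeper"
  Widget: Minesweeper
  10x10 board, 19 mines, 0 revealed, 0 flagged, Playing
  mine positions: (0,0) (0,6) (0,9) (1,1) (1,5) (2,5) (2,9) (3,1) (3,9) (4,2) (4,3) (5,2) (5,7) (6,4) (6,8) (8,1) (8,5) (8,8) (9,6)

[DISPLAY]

            ┃                                    
            ┃                                    
            ┃                                    
            ┃                                    
            ┃                                    
            ┃                                    
            ┃                                    
            ┃                                    
━━━━━━━━━━━━┛                                    
                     ┏━━━━━━━━━━━━━━━━━━━━┓      
                     ┃ CalendarWidget     ┃      
                     ┠────────────────────┨      
                     ┃   December 2027    ┃      
                     ┃Mo Tu We Th Fr Sa Su┃      
                     ┃       1*  2  3  4  ┃      
                     ┃ 6  7*  8  9 10 11 1┃      
                     ┃13 14 15 16* 17 18 1┃      
                     ┃20 21 22 23 24 25* 2┃      
                     ┃27* 28 29 30 31     ┃      
                     ┃                    ┃      
                     ┃                    ┃      
                     ┃                    ┃      


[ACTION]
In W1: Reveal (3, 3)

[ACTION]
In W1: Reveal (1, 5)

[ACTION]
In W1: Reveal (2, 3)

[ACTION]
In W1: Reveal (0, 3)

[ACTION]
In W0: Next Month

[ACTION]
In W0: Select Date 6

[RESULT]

            ┃                                    
            ┃                                    
            ┃                                    
            ┃                                    
            ┃                                    
            ┃                                    
            ┃                                    
            ┃                                    
━━━━━━━━━━━━┛                                    
                     ┏━━━━━━━━━━━━━━━━━━━━┓      
                     ┃ CalendarWidget     ┃      
                     ┠────────────────────┨      
                     ┃    January 2028    ┃      
                     ┃Mo Tu We Th Fr Sa Su┃      
                     ┃                1  2┃      
                     ┃ 3  4  5 [ 6]  7  8 ┃      
                     ┃10 11 12 13 14 15 16┃      
                     ┃17 18 19 20 21 22 23┃      
                     ┃24 25 26 27 28 29 30┃      
                     ┃31                  ┃      
                     ┃                    ┃      
                     ┃                    ┃      


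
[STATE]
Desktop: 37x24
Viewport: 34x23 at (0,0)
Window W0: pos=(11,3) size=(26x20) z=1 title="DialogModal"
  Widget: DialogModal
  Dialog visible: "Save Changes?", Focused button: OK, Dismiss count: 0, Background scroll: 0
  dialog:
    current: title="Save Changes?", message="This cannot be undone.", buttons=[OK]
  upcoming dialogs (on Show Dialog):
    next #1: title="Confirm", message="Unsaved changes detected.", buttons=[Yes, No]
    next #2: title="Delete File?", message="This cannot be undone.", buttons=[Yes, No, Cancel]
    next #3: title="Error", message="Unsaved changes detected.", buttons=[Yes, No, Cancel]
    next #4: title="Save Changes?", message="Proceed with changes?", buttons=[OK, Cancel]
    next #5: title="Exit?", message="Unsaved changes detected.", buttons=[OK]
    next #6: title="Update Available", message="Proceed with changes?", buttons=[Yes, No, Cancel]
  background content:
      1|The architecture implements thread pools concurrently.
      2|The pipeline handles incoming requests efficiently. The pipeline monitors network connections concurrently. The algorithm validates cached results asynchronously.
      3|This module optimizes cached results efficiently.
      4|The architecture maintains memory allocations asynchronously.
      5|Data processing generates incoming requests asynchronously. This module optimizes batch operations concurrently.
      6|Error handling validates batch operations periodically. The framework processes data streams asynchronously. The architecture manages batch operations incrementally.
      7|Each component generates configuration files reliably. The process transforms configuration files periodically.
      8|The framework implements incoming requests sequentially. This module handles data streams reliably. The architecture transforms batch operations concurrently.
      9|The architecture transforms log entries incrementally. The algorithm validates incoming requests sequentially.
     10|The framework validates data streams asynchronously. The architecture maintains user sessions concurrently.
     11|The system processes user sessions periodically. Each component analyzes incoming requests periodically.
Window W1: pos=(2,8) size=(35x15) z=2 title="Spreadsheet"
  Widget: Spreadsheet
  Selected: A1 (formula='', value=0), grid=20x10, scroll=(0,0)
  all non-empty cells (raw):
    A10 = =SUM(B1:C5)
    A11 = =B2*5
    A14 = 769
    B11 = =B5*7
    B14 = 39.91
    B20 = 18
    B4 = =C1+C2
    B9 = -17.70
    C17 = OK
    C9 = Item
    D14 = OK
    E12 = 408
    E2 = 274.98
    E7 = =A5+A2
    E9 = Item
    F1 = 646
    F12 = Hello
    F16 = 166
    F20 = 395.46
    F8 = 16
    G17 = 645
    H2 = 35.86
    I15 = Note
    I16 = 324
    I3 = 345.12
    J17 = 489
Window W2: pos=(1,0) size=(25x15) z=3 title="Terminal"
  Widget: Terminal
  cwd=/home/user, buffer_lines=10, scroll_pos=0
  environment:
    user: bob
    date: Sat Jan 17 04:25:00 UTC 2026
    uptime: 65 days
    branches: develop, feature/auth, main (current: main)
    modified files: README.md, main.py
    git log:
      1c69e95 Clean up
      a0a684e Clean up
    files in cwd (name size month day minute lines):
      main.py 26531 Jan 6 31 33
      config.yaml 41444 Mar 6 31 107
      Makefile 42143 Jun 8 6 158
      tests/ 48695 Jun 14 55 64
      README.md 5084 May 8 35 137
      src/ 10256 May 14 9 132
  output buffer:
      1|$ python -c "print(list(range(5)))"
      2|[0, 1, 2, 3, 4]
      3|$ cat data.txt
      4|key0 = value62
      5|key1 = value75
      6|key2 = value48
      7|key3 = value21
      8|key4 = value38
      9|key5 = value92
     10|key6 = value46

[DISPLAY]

 ┏━━━━━━━━━━━━━━━━━━━━━━━┓        
 ┃ Terminal              ┃        
 ┠───────────────────────┨        
 ┃$ python -c "print(list┃━━━━━━━━
 ┃[0, 1, 2, 3, 4]        ┃        
 ┃$ cat data.txt         ┃────────
 ┃key0 = value62         ┃re imple
 ┃key1 = value75         ┃andles i
 ┃key2 = value48         ┃━━━━━━━━
 ┃key3 = value21         ┃        
 ┃key4 = value38         ┃────────
 ┃key5 = value92         ┃        
 ┃key6 = value46         ┃C       
 ┃$ █                    ┃--------
 ┗━━━━━━━━━━━━━━━━━━━━━━━┛    0   
  ┃  2        0       0       0   
  ┃  3        0       0       0   
  ┃  4        0       0       0   
  ┃  5        0       0       0   
  ┃  6        0       0       0   
  ┃  7        0       0       0   
  ┃  8        0       0       0   
  ┗━━━━━━━━━━━━━━━━━━━━━━━━━━━━━━━


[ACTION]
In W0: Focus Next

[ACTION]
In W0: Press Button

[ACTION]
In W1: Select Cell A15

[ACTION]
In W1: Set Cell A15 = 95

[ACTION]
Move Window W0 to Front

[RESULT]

 ┏━━━━━━━━━━━━━━━━━━━━━━━┓        
 ┃ Terminal              ┃        
 ┠───────────────────────┨        
 ┃$ python ┏━━━━━━━━━━━━━━━━━━━━━━
 ┃[0, 1, 2,┃ DialogModal          
 ┃$ cat dat┠──────────────────────
 ┃key0 = va┃The architecture imple
 ┃key1 = va┃The pipeline handles i
 ┃key2 = va┃This module optimizes 
 ┃key3 = va┃The architecture maint
 ┃key4 = va┃Data processing genera
 ┃key5 = va┃Error handling validat
 ┃key6 = va┃Each component generat
 ┃$ █      ┃The framework implemen
 ┗━━━━━━━━━┃The architecture trans
  ┃  2     ┃The framework validate
  ┃  3     ┃The system processes u
  ┃  4     ┃                      
  ┃  5     ┃                      
  ┃  6     ┃                      
  ┃  7     ┃                      
  ┃  8     ┃                      
  ┗━━━━━━━━┗━━━━━━━━━━━━━━━━━━━━━━
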